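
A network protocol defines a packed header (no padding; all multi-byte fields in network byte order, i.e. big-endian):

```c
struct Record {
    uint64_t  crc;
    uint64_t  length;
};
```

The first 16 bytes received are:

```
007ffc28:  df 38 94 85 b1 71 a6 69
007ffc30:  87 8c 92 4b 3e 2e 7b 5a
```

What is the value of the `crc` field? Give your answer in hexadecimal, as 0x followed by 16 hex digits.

`crc` is the first field, at byte offset 0, occupying 8 bytes.
Bytes at offsets 0..7: DF 38 94 85 B1 71 A6 69.
Big-endian: lowest address holds the most-significant byte.
The bytes are already most-significant first: 0xDF389485B171A669.

0xDF389485B171A669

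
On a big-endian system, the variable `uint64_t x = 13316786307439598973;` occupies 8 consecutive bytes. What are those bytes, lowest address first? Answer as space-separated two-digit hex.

13316786307439598973 in hexadecimal, padded to 64 bits, is 0xB8CEBA975CB91D7D.
Split into bytes (most-significant first): B8 CE BA 97 5C B9 1D 7D.
Big-endian stores the most-significant byte at the lowest address.
So the memory order matches the most-significant-first order: B8 CE BA 97 5C B9 1D 7D.

B8 CE BA 97 5C B9 1D 7D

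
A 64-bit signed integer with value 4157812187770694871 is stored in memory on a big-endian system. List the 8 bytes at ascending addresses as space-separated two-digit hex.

4157812187770694871 in hexadecimal, padded to 64 bits, is 0x39B38427DEDCACD7.
Split into bytes (most-significant first): 39 B3 84 27 DE DC AC D7.
Big-endian stores the most-significant byte at the lowest address.
So the memory order matches the most-significant-first order: 39 B3 84 27 DE DC AC D7.

39 B3 84 27 DE DC AC D7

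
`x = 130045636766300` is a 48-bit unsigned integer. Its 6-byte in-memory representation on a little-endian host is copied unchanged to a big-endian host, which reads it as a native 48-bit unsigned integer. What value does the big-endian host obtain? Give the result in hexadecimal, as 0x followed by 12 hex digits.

130045636766300 in 48-bit hexadecimal is 0x76469BFBEA5C.
Stored little-endian, the bytes at ascending addresses are 5C EA FB 9B 46 76.
Read back as big-endian, the last byte is least significant, giving 0x5CEAFB9B4676.

0x5CEAFB9B4676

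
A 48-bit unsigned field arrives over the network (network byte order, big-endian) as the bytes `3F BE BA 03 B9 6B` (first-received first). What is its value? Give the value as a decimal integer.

Big-endian: lowest address holds the most-significant byte.
The bytes are already most-significant first: 0x3FBEBA03B96B.
0x3FBEBA03B96B = 70088397142379.

70088397142379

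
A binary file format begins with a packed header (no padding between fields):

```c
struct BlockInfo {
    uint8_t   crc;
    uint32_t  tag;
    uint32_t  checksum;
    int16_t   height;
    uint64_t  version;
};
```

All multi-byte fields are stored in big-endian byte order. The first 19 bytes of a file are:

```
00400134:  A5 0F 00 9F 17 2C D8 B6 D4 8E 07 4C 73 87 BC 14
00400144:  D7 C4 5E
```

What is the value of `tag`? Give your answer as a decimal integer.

`tag` follows `crc` (1 byte), so it starts at byte offset 1 and occupies 4 bytes.
Bytes at offsets 1..4: 0F 00 9F 17.
Big-endian stores the most-significant byte at the lowest address.
The bytes are already most-significant first: 0x0F009F17.
0x0F009F17 = 251698967.

251698967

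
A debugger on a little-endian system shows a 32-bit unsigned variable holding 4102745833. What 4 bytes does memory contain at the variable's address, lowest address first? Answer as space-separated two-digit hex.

4102745833 in hexadecimal, padded to 32 bits, is 0xF48AEEE9.
Split into bytes (most-significant first): F4 8A EE E9.
Little-endian stores the least-significant byte at the lowest address.
So at ascending addresses the bytes are E9 EE 8A F4.

E9 EE 8A F4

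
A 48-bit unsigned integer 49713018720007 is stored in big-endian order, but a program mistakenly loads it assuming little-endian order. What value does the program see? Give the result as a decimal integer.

8039418967597

49713018720007 in 48-bit hexadecimal is 0x2D36B6D24F07.
Stored big-endian, the bytes at ascending addresses are 2D 36 B6 D2 4F 07.
Read back as little-endian, the first byte is least significant, giving 0x074FD2B6362D.
0x074FD2B6362D = 8039418967597.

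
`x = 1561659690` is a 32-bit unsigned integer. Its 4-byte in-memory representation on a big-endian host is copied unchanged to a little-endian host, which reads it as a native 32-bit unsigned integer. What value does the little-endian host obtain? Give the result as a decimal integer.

1561659690 in 32-bit hexadecimal is 0x5D15092A.
Stored big-endian, the bytes at ascending addresses are 5D 15 09 2A.
Read back as little-endian, the first byte is least significant, giving 0x2A09155D.
0x2A09155D = 705238365.

705238365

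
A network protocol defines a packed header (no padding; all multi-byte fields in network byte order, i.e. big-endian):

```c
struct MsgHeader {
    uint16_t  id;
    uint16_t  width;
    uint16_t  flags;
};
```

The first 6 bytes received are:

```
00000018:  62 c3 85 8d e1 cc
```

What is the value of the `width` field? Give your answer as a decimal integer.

34189

`width` follows `id` (2 bytes), so it starts at byte offset 2 and occupies 2 bytes.
Bytes at offsets 2..3: 85 8D.
In big-endian order the high byte comes first in memory.
The bytes are already most-significant first: 0x858D.
0x858D = 34189.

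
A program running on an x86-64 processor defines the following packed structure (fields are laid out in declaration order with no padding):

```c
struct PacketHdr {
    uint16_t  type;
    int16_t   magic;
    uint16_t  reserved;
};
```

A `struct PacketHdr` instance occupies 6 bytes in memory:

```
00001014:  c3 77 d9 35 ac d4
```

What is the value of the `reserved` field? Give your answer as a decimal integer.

54444

`reserved` follows `type` (2 B), `magic` (2 B), so it starts at offset 2 + 2 = 4 and occupies 2 bytes.
Bytes at offsets 4..5: AC D4.
In little-endian order the low byte comes first in memory.
Reassemble most-significant byte first: D4 AC → 0xD4AC.
0xD4AC = 54444.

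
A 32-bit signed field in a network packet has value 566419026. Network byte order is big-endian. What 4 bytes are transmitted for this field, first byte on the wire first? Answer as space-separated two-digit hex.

566419026 in hexadecimal, padded to 32 bits, is 0x21C2DE52.
Split into bytes (most-significant first): 21 C2 DE 52.
In big-endian order the high byte comes first in memory.
So the memory order matches the most-significant-first order: 21 C2 DE 52.

21 C2 DE 52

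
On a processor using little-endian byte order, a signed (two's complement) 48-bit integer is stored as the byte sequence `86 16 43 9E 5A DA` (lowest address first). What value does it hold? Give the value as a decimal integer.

-41392239602042

In little-endian order the low byte comes first in memory.
Reassemble most-significant byte first: DA 5A 9E 43 16 86 → 0xDA5A9E431686.
Top bit is set, so as a signed 48-bit value this is 0xDA5A9E431686 − 2^48 = -41392239602042.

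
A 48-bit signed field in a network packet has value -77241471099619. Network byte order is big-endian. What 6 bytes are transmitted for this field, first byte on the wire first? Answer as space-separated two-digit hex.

B9 BF D1 8D 9D 1D

Two's complement of -77241471099619 in 48 bits: 77241471099619 = 0x46402E7262E3; invert → 0xB9BFD18D9D1C; add 1 → 0xB9BFD18D9D1D.
Split into bytes (most-significant first): B9 BF D1 8D 9D 1D.
In big-endian order the high byte comes first in memory.
So the memory order matches the most-significant-first order: B9 BF D1 8D 9D 1D.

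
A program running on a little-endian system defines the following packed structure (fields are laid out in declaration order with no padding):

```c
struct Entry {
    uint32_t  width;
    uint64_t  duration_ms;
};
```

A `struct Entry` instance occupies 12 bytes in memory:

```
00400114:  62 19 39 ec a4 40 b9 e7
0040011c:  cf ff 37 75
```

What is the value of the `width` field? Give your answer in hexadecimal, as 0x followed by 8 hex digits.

0xEC391962

`width` is the first field, at byte offset 0, occupying 4 bytes.
Bytes at offsets 0..3: 62 19 39 EC.
In little-endian order the low byte comes first in memory.
Reassemble most-significant byte first: EC 39 19 62 → 0xEC391962.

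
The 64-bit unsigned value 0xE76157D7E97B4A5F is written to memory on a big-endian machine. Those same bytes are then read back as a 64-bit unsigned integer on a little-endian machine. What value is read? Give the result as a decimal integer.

Stored big-endian, the bytes at ascending addresses are E7 61 57 D7 E9 7B 4A 5F.
Read back as little-endian, the first byte is least significant, giving 0x5F4A7BE9D75761E7.
0x5F4A7BE9D75761E7 = 6866436826150167015.

6866436826150167015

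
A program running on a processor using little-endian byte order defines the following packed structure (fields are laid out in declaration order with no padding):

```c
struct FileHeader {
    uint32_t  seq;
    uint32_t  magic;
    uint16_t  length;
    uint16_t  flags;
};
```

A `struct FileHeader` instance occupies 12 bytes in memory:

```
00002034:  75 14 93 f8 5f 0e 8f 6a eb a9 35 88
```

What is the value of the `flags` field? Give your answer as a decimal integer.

34869

`flags` follows `seq` (4 B), `magic` (4 B), `length` (2 B), so it starts at offset 4 + 4 + 2 = 10 and occupies 2 bytes.
Bytes at offsets 10..11: 35 88.
Little-endian stores the least-significant byte at the lowest address.
Reassemble most-significant byte first: 88 35 → 0x8835.
0x8835 = 34869.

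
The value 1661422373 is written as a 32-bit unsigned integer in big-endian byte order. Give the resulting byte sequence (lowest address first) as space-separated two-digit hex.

1661422373 in hexadecimal, padded to 32 bits, is 0x63074B25.
Split into bytes (most-significant first): 63 07 4B 25.
Big-endian stores the most-significant byte at the lowest address.
So the memory order matches the most-significant-first order: 63 07 4B 25.

63 07 4B 25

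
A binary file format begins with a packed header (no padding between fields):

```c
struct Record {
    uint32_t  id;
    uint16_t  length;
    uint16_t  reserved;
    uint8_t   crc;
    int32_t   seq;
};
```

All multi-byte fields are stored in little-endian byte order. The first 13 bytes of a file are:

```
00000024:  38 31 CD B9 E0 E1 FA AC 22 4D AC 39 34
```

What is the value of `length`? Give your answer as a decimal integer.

`length` follows `id` (4 bytes), so it starts at byte offset 4 and occupies 2 bytes.
Bytes at offsets 4..5: E0 E1.
Little-endian stores the least-significant byte at the lowest address.
Reassemble most-significant byte first: E1 E0 → 0xE1E0.
0xE1E0 = 57824.

57824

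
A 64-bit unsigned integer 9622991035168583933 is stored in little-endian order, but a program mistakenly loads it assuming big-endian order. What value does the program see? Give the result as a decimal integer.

18298404112544009093

9622991035168583933 in 64-bit hexadecimal is 0x858BBB5C97FDF0FD.
Stored little-endian, the bytes at ascending addresses are FD F0 FD 97 5C BB 8B 85.
Read back as big-endian, the last byte is least significant, giving 0xFDF0FD975CBB8B85.
0xFDF0FD975CBB8B85 = 18298404112544009093.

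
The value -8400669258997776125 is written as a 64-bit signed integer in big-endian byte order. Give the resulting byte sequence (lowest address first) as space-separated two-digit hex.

8B 6A D3 D1 4D E4 C1 03

Two's complement of -8400669258997776125 in 64 bits: 8400669258997776125 = 0x74952C2EB21B3EFD; invert → 0x8B6AD3D14DE4C102; add 1 → 0x8B6AD3D14DE4C103.
Split into bytes (most-significant first): 8B 6A D3 D1 4D E4 C1 03.
In big-endian order the high byte comes first in memory.
So the memory order matches the most-significant-first order: 8B 6A D3 D1 4D E4 C1 03.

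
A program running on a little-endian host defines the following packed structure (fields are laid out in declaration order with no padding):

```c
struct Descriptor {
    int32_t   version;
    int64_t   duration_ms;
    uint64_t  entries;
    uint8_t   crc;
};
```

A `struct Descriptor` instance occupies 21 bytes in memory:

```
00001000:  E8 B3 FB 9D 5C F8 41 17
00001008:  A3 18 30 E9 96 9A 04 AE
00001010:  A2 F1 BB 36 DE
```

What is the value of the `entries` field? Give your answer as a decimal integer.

3944011579699534486

`entries` follows `version` (4 B), `duration_ms` (8 B), so it starts at offset 4 + 8 = 12 and occupies 8 bytes.
Bytes at offsets 12..19: 96 9A 04 AE A2 F1 BB 36.
Little-endian: lowest address holds the least-significant byte.
Reassemble most-significant byte first: 36 BB F1 A2 AE 04 9A 96 → 0x36BBF1A2AE049A96.
0x36BBF1A2AE049A96 = 3944011579699534486.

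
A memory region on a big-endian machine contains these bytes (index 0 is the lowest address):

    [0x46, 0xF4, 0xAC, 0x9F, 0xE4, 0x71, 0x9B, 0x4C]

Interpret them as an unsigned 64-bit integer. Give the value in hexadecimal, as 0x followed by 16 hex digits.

0x46F4AC9FE4719B4C

Big-endian: lowest address holds the most-significant byte.
The bytes are already most-significant first: 0x46F4AC9FE4719B4C.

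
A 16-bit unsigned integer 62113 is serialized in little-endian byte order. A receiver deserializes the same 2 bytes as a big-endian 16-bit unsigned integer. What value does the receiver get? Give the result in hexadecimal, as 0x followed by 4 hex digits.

62113 in 16-bit hexadecimal is 0xF2A1.
Stored little-endian, the bytes at ascending addresses are A1 F2.
Read back as big-endian, the last byte is least significant, giving 0xA1F2.

0xA1F2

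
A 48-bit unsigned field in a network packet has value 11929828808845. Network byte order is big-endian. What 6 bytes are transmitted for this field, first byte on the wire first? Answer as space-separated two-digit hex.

0A D9 A1 35 58 8D

11929828808845 in hexadecimal, padded to 48 bits, is 0x0AD9A135588D.
Split into bytes (most-significant first): 0A D9 A1 35 58 8D.
Big-endian stores the most-significant byte at the lowest address.
So the memory order matches the most-significant-first order: 0A D9 A1 35 58 8D.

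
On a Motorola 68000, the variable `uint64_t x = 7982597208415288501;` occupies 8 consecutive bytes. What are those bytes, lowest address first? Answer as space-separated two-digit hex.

6E C7 E1 DE 10 9E 3C B5

7982597208415288501 in hexadecimal, padded to 64 bits, is 0x6EC7E1DE109E3CB5.
Split into bytes (most-significant first): 6E C7 E1 DE 10 9E 3C B5.
Big-endian stores the most-significant byte at the lowest address.
So the memory order matches the most-significant-first order: 6E C7 E1 DE 10 9E 3C B5.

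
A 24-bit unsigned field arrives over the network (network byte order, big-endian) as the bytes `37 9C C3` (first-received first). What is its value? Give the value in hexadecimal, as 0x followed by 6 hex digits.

0x379CC3

Big-endian: lowest address holds the most-significant byte.
The bytes are already most-significant first: 0x379CC3.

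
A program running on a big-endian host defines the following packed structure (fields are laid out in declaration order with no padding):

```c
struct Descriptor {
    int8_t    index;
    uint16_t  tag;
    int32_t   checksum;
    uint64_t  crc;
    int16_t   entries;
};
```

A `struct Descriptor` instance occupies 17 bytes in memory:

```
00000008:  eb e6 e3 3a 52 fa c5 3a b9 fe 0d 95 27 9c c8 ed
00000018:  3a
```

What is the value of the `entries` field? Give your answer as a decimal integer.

`entries` follows `index` (1 B), `tag` (2 B), `checksum` (4 B), `crc` (8 B), so it starts at offset 1 + 2 + 4 + 8 = 15 and occupies 2 bytes.
Bytes at offsets 15..16: ED 3A.
Big-endian: lowest address holds the most-significant byte.
The bytes are already most-significant first: 0xED3A.
Top bit is set, so as a signed 16-bit value this is 0xED3A − 2^16 = -4806.

-4806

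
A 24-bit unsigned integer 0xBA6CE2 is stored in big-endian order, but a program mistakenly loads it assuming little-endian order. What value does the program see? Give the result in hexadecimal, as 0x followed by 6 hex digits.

0xE26CBA

Stored big-endian, the bytes at ascending addresses are BA 6C E2.
Read back as little-endian, the first byte is least significant, giving 0xE26CBA.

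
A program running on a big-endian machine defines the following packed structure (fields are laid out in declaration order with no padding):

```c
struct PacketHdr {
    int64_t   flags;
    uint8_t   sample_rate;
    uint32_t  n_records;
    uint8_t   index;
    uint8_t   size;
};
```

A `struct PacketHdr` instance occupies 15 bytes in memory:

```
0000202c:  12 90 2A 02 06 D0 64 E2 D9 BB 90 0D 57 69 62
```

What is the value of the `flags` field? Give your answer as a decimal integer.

1337615277521659106

`flags` is the first field, at byte offset 0, occupying 8 bytes.
Bytes at offsets 0..7: 12 90 2A 02 06 D0 64 E2.
Big-endian: lowest address holds the most-significant byte.
The bytes are already most-significant first: 0x12902A0206D064E2.
0x12902A0206D064E2 = 1337615277521659106.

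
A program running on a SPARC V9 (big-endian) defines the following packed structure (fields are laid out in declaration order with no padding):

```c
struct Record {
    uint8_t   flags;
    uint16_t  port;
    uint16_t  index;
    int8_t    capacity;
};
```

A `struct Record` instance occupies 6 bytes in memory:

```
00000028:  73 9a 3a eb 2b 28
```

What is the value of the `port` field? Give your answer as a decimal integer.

`port` follows `flags` (1 byte), so it starts at byte offset 1 and occupies 2 bytes.
Bytes at offsets 1..2: 9A 3A.
Big-endian: lowest address holds the most-significant byte.
The bytes are already most-significant first: 0x9A3A.
0x9A3A = 39482.

39482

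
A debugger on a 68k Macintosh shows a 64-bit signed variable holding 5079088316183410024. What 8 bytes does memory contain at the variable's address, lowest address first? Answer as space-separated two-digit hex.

5079088316183410024 in hexadecimal, padded to 64 bits, is 0x467C8BE9D4F2F568.
Split into bytes (most-significant first): 46 7C 8B E9 D4 F2 F5 68.
In big-endian order the high byte comes first in memory.
So the memory order matches the most-significant-first order: 46 7C 8B E9 D4 F2 F5 68.

46 7C 8B E9 D4 F2 F5 68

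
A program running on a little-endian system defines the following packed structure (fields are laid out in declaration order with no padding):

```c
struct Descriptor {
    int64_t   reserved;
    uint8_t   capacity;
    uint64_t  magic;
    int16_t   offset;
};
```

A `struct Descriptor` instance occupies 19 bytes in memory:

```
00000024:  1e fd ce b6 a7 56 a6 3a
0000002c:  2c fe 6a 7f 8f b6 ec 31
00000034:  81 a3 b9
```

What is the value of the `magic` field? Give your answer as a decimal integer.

9309482173587221246

`magic` follows `reserved` (8 B), `capacity` (1 B), so it starts at offset 8 + 1 = 9 and occupies 8 bytes.
Bytes at offsets 9..16: FE 6A 7F 8F B6 EC 31 81.
Little-endian: lowest address holds the least-significant byte.
Reassemble most-significant byte first: 81 31 EC B6 8F 7F 6A FE → 0x8131ECB68F7F6AFE.
0x8131ECB68F7F6AFE = 9309482173587221246.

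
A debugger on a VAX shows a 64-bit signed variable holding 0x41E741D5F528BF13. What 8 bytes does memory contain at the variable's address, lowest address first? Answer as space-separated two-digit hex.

13 BF 28 F5 D5 41 E7 41

Split into bytes (most-significant first): 41 E7 41 D5 F5 28 BF 13.
Little-endian: lowest address holds the least-significant byte.
So at ascending addresses the bytes are 13 BF 28 F5 D5 41 E7 41.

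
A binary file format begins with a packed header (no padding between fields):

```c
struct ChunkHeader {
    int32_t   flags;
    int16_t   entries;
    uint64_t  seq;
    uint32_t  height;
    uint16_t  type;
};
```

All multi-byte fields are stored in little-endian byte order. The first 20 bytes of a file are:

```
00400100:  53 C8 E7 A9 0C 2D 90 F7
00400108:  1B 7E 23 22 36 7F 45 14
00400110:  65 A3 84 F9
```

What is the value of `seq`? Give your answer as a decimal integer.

`seq` follows `flags` (4 B), `entries` (2 B), so it starts at offset 4 + 2 = 6 and occupies 8 bytes.
Bytes at offsets 6..13: 90 F7 1B 7E 23 22 36 7F.
Little-endian stores the least-significant byte at the lowest address.
Reassemble most-significant byte first: 7F 36 22 23 7E 1B F7 90 → 0x7F3622237E1BF790.
0x7F3622237E1BF790 = 9166551627394185104.

9166551627394185104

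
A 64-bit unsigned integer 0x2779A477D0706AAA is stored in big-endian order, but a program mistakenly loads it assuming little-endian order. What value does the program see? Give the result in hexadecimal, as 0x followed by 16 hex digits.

Stored big-endian, the bytes at ascending addresses are 27 79 A4 77 D0 70 6A AA.
Read back as little-endian, the first byte is least significant, giving 0xAA6A70D077A47927.

0xAA6A70D077A47927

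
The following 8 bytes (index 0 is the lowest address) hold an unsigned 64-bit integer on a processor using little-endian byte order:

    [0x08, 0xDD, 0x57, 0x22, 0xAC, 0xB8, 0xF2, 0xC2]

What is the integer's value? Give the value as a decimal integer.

Little-endian stores the least-significant byte at the lowest address.
Reassemble most-significant byte first: C2 F2 B8 AC 22 57 DD 08 → 0xC2F2B8AC2257DD08.
0xC2F2B8AC2257DD08 = 14047493237172067592.

14047493237172067592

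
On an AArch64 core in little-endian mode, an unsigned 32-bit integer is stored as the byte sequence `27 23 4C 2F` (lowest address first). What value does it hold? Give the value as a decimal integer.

793518887

Little-endian: lowest address holds the least-significant byte.
Reassemble most-significant byte first: 2F 4C 23 27 → 0x2F4C2327.
0x2F4C2327 = 793518887.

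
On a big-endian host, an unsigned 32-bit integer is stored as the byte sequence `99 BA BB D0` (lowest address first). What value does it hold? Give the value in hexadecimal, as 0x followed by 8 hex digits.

Big-endian stores the most-significant byte at the lowest address.
The bytes are already most-significant first: 0x99BABBD0.

0x99BABBD0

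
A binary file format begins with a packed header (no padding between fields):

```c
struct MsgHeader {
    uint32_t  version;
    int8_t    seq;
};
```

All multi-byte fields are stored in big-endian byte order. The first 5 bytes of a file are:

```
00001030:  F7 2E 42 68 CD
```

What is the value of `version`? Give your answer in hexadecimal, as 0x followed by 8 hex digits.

`version` is the first field, at byte offset 0, occupying 4 bytes.
Bytes at offsets 0..3: F7 2E 42 68.
Big-endian stores the most-significant byte at the lowest address.
The bytes are already most-significant first: 0xF72E4268.

0xF72E4268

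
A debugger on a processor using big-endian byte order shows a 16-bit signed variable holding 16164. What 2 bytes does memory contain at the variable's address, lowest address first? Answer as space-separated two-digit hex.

3F 24

16164 in hexadecimal, padded to 16 bits, is 0x3F24.
Split into bytes (most-significant first): 3F 24.
Big-endian: lowest address holds the most-significant byte.
So the memory order matches the most-significant-first order: 3F 24.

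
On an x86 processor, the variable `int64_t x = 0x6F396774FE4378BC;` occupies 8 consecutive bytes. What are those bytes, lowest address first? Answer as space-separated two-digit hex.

Split into bytes (most-significant first): 6F 39 67 74 FE 43 78 BC.
Little-endian stores the least-significant byte at the lowest address.
So at ascending addresses the bytes are BC 78 43 FE 74 67 39 6F.

BC 78 43 FE 74 67 39 6F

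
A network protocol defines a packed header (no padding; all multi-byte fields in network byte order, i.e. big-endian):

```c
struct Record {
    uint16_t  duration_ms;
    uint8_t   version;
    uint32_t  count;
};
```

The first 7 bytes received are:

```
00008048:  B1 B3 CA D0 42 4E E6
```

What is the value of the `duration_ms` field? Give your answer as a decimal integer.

45491

`duration_ms` is the first field, at byte offset 0, occupying 2 bytes.
Bytes at offsets 0..1: B1 B3.
In big-endian order the high byte comes first in memory.
The bytes are already most-significant first: 0xB1B3.
0xB1B3 = 45491.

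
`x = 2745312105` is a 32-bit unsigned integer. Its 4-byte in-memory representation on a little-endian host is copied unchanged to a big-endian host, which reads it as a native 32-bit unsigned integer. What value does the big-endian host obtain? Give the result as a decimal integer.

1763943075

2745312105 in 32-bit hexadecimal is 0xA3A22369.
Stored little-endian, the bytes at ascending addresses are 69 23 A2 A3.
Read back as big-endian, the last byte is least significant, giving 0x6923A2A3.
0x6923A2A3 = 1763943075.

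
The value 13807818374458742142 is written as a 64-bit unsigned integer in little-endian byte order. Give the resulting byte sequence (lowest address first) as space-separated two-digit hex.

13807818374458742142 in hexadecimal, padded to 64 bits, is 0xBF9F39A794B9957E.
Split into bytes (most-significant first): BF 9F 39 A7 94 B9 95 7E.
In little-endian order the low byte comes first in memory.
So at ascending addresses the bytes are 7E 95 B9 94 A7 39 9F BF.

7E 95 B9 94 A7 39 9F BF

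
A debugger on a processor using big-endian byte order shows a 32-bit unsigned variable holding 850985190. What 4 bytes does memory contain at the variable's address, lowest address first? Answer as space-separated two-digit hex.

32 B9 00 E6

850985190 in hexadecimal, padded to 32 bits, is 0x32B900E6.
Split into bytes (most-significant first): 32 B9 00 E6.
Big-endian: lowest address holds the most-significant byte.
So the memory order matches the most-significant-first order: 32 B9 00 E6.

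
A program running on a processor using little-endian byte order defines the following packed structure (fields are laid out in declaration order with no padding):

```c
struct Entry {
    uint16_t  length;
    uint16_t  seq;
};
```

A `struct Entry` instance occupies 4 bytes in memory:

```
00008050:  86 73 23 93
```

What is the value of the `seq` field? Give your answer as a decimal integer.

`seq` follows `length` (2 bytes), so it starts at byte offset 2 and occupies 2 bytes.
Bytes at offsets 2..3: 23 93.
Little-endian stores the least-significant byte at the lowest address.
Reassemble most-significant byte first: 93 23 → 0x9323.
0x9323 = 37667.

37667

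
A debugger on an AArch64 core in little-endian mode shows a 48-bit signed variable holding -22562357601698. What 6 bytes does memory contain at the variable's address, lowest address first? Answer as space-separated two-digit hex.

5E 9A B0 CA 7A EB

Two's complement of -22562357601698 in 48 bits: 22562357601698 = 0x1485354F65A2; invert → 0xEB7ACAB09A5D; add 1 → 0xEB7ACAB09A5E.
Split into bytes (most-significant first): EB 7A CA B0 9A 5E.
In little-endian order the low byte comes first in memory.
So at ascending addresses the bytes are 5E 9A B0 CA 7A EB.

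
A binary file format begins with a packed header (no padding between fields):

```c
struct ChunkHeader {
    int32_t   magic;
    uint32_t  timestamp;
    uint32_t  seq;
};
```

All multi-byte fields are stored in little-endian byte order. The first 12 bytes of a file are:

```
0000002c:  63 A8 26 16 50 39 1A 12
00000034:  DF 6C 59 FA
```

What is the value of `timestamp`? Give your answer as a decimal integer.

`timestamp` follows `magic` (4 bytes), so it starts at byte offset 4 and occupies 4 bytes.
Bytes at offsets 4..7: 50 39 1A 12.
In little-endian order the low byte comes first in memory.
Reassemble most-significant byte first: 12 1A 39 50 → 0x121A3950.
0x121A3950 = 303708496.

303708496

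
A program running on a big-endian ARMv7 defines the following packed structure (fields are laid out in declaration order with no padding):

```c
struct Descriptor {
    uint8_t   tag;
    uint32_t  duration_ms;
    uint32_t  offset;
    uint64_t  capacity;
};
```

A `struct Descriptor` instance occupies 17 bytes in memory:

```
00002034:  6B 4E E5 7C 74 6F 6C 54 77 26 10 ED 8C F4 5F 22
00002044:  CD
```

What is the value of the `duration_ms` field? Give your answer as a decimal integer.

`duration_ms` follows `tag` (1 byte), so it starts at byte offset 1 and occupies 4 bytes.
Bytes at offsets 1..4: 4E E5 7C 74.
Big-endian: lowest address holds the most-significant byte.
The bytes are already most-significant first: 0x4EE57C74.
0x4EE57C74 = 1323662452.

1323662452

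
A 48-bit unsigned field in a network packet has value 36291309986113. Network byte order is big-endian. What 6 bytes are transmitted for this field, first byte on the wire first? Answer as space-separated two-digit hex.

36291309986113 in hexadecimal, padded to 48 bits, is 0x2101BAA3E141.
Split into bytes (most-significant first): 21 01 BA A3 E1 41.
In big-endian order the high byte comes first in memory.
So the memory order matches the most-significant-first order: 21 01 BA A3 E1 41.

21 01 BA A3 E1 41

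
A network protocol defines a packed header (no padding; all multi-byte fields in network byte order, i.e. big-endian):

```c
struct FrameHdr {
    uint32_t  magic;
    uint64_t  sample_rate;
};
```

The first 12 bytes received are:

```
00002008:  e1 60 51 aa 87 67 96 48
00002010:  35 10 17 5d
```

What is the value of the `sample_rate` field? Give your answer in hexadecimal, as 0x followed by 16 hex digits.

`sample_rate` follows `magic` (4 bytes), so it starts at byte offset 4 and occupies 8 bytes.
Bytes at offsets 4..11: 87 67 96 48 35 10 17 5D.
In big-endian order the high byte comes first in memory.
The bytes are already most-significant first: 0x876796483510175D.

0x876796483510175D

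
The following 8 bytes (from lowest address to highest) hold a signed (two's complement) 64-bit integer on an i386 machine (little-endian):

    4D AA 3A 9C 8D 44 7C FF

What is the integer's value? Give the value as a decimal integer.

In little-endian order the low byte comes first in memory.
Reassemble most-significant byte first: FF 7C 44 8D 9C 3A AA 4D → 0xFF7C448D9C3AAA4D.
Top bit is set, so as a signed 64-bit value this is 0xFF7C448D9C3AAA4D − 2^64 = -37079321923638707.

-37079321923638707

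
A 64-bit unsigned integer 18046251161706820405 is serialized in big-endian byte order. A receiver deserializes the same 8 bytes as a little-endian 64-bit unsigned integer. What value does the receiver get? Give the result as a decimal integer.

18046251161706820405 in 64-bit hexadecimal is 0xFA7129D18503F335.
Stored big-endian, the bytes at ascending addresses are FA 71 29 D1 85 03 F3 35.
Read back as little-endian, the first byte is least significant, giving 0x35F30385D12971FA.
0x35F30385D12971FA = 3887454776625558010.

3887454776625558010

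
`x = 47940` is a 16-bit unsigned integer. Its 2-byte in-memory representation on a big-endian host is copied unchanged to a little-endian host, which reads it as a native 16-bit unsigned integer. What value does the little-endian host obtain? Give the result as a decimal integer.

47940 in 16-bit hexadecimal is 0xBB44.
Stored big-endian, the bytes at ascending addresses are BB 44.
Read back as little-endian, the first byte is least significant, giving 0x44BB.
0x44BB = 17595.

17595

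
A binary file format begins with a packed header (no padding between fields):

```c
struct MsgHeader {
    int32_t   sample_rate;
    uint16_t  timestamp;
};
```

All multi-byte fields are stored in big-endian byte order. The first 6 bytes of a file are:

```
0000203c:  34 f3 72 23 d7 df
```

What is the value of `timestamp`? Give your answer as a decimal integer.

`timestamp` follows `sample_rate` (4 bytes), so it starts at byte offset 4 and occupies 2 bytes.
Bytes at offsets 4..5: D7 DF.
Big-endian: lowest address holds the most-significant byte.
The bytes are already most-significant first: 0xD7DF.
0xD7DF = 55263.

55263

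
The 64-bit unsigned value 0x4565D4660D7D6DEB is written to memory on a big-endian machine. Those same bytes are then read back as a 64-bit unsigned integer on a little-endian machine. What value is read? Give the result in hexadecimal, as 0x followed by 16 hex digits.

0xEB6D7D0D66D46545

Stored big-endian, the bytes at ascending addresses are 45 65 D4 66 0D 7D 6D EB.
Read back as little-endian, the first byte is least significant, giving 0xEB6D7D0D66D46545.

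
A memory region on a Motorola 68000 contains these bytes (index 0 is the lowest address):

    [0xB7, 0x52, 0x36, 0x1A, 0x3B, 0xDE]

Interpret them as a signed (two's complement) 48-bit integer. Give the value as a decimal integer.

-79911253820450

In big-endian order the high byte comes first in memory.
The bytes are already most-significant first: 0xB752361A3BDE.
Top bit is set, so as a signed 48-bit value this is 0xB752361A3BDE − 2^48 = -79911253820450.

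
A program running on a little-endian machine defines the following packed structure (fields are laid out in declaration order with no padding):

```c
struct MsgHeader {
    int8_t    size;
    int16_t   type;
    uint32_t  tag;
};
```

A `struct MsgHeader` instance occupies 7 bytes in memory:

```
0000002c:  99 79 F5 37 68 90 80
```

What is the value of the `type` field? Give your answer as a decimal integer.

`type` follows `size` (1 byte), so it starts at byte offset 1 and occupies 2 bytes.
Bytes at offsets 1..2: 79 F5.
Little-endian: lowest address holds the least-significant byte.
Reassemble most-significant byte first: F5 79 → 0xF579.
Top bit is set, so as a signed 16-bit value this is 0xF579 − 2^16 = -2695.

-2695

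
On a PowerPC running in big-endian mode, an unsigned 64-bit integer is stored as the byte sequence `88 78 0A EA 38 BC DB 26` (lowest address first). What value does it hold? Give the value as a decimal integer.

Big-endian stores the most-significant byte at the lowest address.
The bytes are already most-significant first: 0x88780AEA38BCDB26.
0x88780AEA38BCDB26 = 9833621787454004006.

9833621787454004006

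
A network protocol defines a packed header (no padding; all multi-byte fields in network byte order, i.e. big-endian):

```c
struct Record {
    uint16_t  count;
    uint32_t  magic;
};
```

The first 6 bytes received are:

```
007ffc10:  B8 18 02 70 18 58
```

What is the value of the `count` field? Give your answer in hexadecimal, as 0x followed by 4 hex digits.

`count` is the first field, at byte offset 0, occupying 2 bytes.
Bytes at offsets 0..1: B8 18.
In big-endian order the high byte comes first in memory.
The bytes are already most-significant first: 0xB818.

0xB818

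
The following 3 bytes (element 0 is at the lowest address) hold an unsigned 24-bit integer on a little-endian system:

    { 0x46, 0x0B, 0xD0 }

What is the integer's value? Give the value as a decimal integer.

Little-endian stores the least-significant byte at the lowest address.
Reassemble most-significant byte first: D0 0B 46 → 0xD00B46.
0xD00B46 = 13634374.

13634374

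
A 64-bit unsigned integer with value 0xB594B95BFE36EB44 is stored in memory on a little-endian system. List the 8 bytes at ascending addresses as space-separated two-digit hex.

Split into bytes (most-significant first): B5 94 B9 5B FE 36 EB 44.
Little-endian: lowest address holds the least-significant byte.
So at ascending addresses the bytes are 44 EB 36 FE 5B B9 94 B5.

44 EB 36 FE 5B B9 94 B5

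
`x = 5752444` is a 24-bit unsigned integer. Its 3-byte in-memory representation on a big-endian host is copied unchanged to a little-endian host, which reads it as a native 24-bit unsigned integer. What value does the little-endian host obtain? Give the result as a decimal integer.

5752444 in 24-bit hexadecimal is 0x57C67C.
Stored big-endian, the bytes at ascending addresses are 57 C6 7C.
Read back as little-endian, the first byte is least significant, giving 0x7CC657.
0x7CC657 = 8177239.

8177239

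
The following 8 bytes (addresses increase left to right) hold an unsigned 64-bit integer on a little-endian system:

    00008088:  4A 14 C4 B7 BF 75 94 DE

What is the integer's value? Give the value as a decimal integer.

Little-endian: lowest address holds the least-significant byte.
Reassemble most-significant byte first: DE 94 75 BF B7 C4 14 4A → 0xDE9475BFB7C4144A.
0xDE9475BFB7C4144A = 16038573639255462986.

16038573639255462986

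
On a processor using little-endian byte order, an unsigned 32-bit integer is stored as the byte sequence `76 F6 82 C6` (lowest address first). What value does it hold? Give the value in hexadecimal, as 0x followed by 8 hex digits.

0xC682F676

Little-endian stores the least-significant byte at the lowest address.
Reassemble most-significant byte first: C6 82 F6 76 → 0xC682F676.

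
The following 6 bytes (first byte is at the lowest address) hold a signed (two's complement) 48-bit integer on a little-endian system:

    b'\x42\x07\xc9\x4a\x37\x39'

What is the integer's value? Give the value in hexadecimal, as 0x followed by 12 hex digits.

0x39374AC90742

Little-endian stores the least-significant byte at the lowest address.
Reassemble most-significant byte first: 39 37 4A C9 07 42 → 0x39374AC90742.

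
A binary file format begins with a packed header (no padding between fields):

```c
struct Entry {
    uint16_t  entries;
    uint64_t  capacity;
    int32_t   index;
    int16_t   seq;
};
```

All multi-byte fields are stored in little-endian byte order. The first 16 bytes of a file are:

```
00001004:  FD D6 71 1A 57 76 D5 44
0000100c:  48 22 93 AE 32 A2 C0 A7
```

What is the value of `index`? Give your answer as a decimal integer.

`index` follows `entries` (2 B), `capacity` (8 B), so it starts at offset 2 + 8 = 10 and occupies 4 bytes.
Bytes at offsets 10..13: 93 AE 32 A2.
Little-endian stores the least-significant byte at the lowest address.
Reassemble most-significant byte first: A2 32 AE 93 → 0xA232AE93.
Top bit is set, so as a signed 32-bit value this is 0xA232AE93 − 2^32 = -1573736813.

-1573736813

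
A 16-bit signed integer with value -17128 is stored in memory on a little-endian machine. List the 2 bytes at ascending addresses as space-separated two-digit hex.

Two's complement of -17128 in 16 bits: 17128 = 0x42E8; invert → 0xBD17; add 1 → 0xBD18.
Split into bytes (most-significant first): BD 18.
Little-endian: lowest address holds the least-significant byte.
So at ascending addresses the bytes are 18 BD.

18 BD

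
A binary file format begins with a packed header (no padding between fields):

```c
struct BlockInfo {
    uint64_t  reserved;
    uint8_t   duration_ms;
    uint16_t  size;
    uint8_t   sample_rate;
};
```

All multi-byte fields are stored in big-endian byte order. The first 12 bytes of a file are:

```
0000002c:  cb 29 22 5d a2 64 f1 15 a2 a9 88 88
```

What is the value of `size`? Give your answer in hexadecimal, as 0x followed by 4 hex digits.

`size` follows `reserved` (8 B), `duration_ms` (1 B), so it starts at offset 8 + 1 = 9 and occupies 2 bytes.
Bytes at offsets 9..10: A9 88.
In big-endian order the high byte comes first in memory.
The bytes are already most-significant first: 0xA988.

0xA988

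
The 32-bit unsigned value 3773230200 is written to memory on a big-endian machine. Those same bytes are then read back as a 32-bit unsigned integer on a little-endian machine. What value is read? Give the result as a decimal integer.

2028791520

3773230200 in 32-bit hexadecimal is 0xE0E6EC78.
Stored big-endian, the bytes at ascending addresses are E0 E6 EC 78.
Read back as little-endian, the first byte is least significant, giving 0x78ECE6E0.
0x78ECE6E0 = 2028791520.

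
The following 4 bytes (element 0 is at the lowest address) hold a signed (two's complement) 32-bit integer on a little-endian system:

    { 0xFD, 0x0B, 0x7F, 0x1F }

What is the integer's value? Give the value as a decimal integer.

Little-endian: lowest address holds the least-significant byte.
Reassemble most-significant byte first: 1F 7F 0B FD → 0x1F7F0BFD.
0x1F7F0BFD = 528419837.

528419837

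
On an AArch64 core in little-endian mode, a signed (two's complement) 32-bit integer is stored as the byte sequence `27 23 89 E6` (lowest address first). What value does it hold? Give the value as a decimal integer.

-427220185

In little-endian order the low byte comes first in memory.
Reassemble most-significant byte first: E6 89 23 27 → 0xE6892327.
Top bit is set, so as a signed 32-bit value this is 0xE6892327 − 2^32 = -427220185.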